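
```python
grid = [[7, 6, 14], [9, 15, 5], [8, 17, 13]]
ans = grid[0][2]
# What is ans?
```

grid[0] = [7, 6, 14]. Taking column 2 of that row yields 14.

14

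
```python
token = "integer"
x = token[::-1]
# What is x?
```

token has length 7. The slice token[::-1] selects indices [6, 5, 4, 3, 2, 1, 0] (6->'r', 5->'e', 4->'g', 3->'e', 2->'t', 1->'n', 0->'i'), giving 'regetni'.

'regetni'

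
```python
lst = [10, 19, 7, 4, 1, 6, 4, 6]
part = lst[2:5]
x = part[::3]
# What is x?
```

lst has length 8. The slice lst[2:5] selects indices [2, 3, 4] (2->7, 3->4, 4->1), giving [7, 4, 1]. So part = [7, 4, 1]. part has length 3. The slice part[::3] selects indices [0] (0->7), giving [7].

[7]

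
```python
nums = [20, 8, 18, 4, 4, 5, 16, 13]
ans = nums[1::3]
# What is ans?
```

nums has length 8. The slice nums[1::3] selects indices [1, 4, 7] (1->8, 4->4, 7->13), giving [8, 4, 13].

[8, 4, 13]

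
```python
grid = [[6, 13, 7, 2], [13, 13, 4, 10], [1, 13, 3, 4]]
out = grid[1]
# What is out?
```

grid has 3 rows. Row 1 is [13, 13, 4, 10].

[13, 13, 4, 10]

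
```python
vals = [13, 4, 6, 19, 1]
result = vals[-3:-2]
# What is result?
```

vals has length 5. The slice vals[-3:-2] selects indices [2] (2->6), giving [6].

[6]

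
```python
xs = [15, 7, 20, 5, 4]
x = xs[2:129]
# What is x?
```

xs has length 5. The slice xs[2:129] selects indices [2, 3, 4] (2->20, 3->5, 4->4), giving [20, 5, 4].

[20, 5, 4]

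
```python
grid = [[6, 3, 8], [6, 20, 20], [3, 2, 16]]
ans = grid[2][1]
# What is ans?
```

grid[2] = [3, 2, 16]. Taking column 1 of that row yields 2.

2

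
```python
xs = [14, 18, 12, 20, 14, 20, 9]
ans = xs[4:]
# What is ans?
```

xs has length 7. The slice xs[4:] selects indices [4, 5, 6] (4->14, 5->20, 6->9), giving [14, 20, 9].

[14, 20, 9]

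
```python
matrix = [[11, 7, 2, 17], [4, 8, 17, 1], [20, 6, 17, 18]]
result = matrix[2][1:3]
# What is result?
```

matrix[2] = [20, 6, 17, 18]. matrix[2] has length 4. The slice matrix[2][1:3] selects indices [1, 2] (1->6, 2->17), giving [6, 17].

[6, 17]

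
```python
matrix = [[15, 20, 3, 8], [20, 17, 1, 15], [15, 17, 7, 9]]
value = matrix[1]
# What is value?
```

matrix has 3 rows. Row 1 is [20, 17, 1, 15].

[20, 17, 1, 15]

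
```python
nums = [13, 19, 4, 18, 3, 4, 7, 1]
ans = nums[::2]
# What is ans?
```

nums has length 8. The slice nums[::2] selects indices [0, 2, 4, 6] (0->13, 2->4, 4->3, 6->7), giving [13, 4, 3, 7].

[13, 4, 3, 7]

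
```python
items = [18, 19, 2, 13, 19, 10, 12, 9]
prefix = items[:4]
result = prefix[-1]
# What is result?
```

items has length 8. The slice items[:4] selects indices [0, 1, 2, 3] (0->18, 1->19, 2->2, 3->13), giving [18, 19, 2, 13]. So prefix = [18, 19, 2, 13]. Then prefix[-1] = 13.

13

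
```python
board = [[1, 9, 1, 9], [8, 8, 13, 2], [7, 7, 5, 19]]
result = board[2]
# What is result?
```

board has 3 rows. Row 2 is [7, 7, 5, 19].

[7, 7, 5, 19]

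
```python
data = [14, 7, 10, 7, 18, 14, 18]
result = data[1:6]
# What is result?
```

data has length 7. The slice data[1:6] selects indices [1, 2, 3, 4, 5] (1->7, 2->10, 3->7, 4->18, 5->14), giving [7, 10, 7, 18, 14].

[7, 10, 7, 18, 14]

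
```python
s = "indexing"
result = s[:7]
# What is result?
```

s has length 8. The slice s[:7] selects indices [0, 1, 2, 3, 4, 5, 6] (0->'i', 1->'n', 2->'d', 3->'e', 4->'x', 5->'i', 6->'n'), giving 'indexin'.

'indexin'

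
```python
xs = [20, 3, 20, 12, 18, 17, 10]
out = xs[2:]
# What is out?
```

xs has length 7. The slice xs[2:] selects indices [2, 3, 4, 5, 6] (2->20, 3->12, 4->18, 5->17, 6->10), giving [20, 12, 18, 17, 10].

[20, 12, 18, 17, 10]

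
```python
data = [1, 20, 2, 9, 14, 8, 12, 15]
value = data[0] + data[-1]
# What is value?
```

data has length 8. data[0] = 1.
data has length 8. Negative index -1 maps to positive index 8 + (-1) = 7. data[7] = 15.
Sum: 1 + 15 = 16.

16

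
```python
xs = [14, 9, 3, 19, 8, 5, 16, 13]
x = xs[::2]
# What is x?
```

xs has length 8. The slice xs[::2] selects indices [0, 2, 4, 6] (0->14, 2->3, 4->8, 6->16), giving [14, 3, 8, 16].

[14, 3, 8, 16]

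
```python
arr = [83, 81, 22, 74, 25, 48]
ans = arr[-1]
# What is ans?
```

arr has length 6. Negative index -1 maps to positive index 6 + (-1) = 5. arr[5] = 48.

48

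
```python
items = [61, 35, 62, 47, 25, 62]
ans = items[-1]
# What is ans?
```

items has length 6. Negative index -1 maps to positive index 6 + (-1) = 5. items[5] = 62.

62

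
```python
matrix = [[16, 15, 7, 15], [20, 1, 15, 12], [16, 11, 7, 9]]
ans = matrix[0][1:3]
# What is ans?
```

matrix[0] = [16, 15, 7, 15]. matrix[0] has length 4. The slice matrix[0][1:3] selects indices [1, 2] (1->15, 2->7), giving [15, 7].

[15, 7]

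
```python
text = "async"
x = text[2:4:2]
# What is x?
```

text has length 5. The slice text[2:4:2] selects indices [2] (2->'y'), giving 'y'.

'y'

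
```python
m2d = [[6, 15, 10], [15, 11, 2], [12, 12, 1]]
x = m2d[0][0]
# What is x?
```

m2d[0] = [6, 15, 10]. Taking column 0 of that row yields 6.

6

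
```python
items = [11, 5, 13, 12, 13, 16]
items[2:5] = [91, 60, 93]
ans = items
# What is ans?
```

items starts as [11, 5, 13, 12, 13, 16] (length 6). The slice items[2:5] covers indices [2, 3, 4] with values [13, 12, 13]. Replacing that slice with [91, 60, 93] (same length) produces [11, 5, 91, 60, 93, 16].

[11, 5, 91, 60, 93, 16]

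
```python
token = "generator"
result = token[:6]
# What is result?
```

token has length 9. The slice token[:6] selects indices [0, 1, 2, 3, 4, 5] (0->'g', 1->'e', 2->'n', 3->'e', 4->'r', 5->'a'), giving 'genera'.

'genera'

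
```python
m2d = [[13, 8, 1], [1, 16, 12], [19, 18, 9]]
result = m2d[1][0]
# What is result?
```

m2d[1] = [1, 16, 12]. Taking column 0 of that row yields 1.

1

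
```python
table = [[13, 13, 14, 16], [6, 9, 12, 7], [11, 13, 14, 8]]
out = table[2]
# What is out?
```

table has 3 rows. Row 2 is [11, 13, 14, 8].

[11, 13, 14, 8]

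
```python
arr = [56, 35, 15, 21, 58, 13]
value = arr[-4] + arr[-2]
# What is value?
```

arr has length 6. Negative index -4 maps to positive index 6 + (-4) = 2. arr[2] = 15.
arr has length 6. Negative index -2 maps to positive index 6 + (-2) = 4. arr[4] = 58.
Sum: 15 + 58 = 73.

73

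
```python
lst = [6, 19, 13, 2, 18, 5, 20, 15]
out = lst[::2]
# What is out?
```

lst has length 8. The slice lst[::2] selects indices [0, 2, 4, 6] (0->6, 2->13, 4->18, 6->20), giving [6, 13, 18, 20].

[6, 13, 18, 20]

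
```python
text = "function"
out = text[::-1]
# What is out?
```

text has length 8. The slice text[::-1] selects indices [7, 6, 5, 4, 3, 2, 1, 0] (7->'n', 6->'o', 5->'i', 4->'t', 3->'c', 2->'n', 1->'u', 0->'f'), giving 'noitcnuf'.

'noitcnuf'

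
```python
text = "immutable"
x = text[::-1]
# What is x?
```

text has length 9. The slice text[::-1] selects indices [8, 7, 6, 5, 4, 3, 2, 1, 0] (8->'e', 7->'l', 6->'b', 5->'a', 4->'t', 3->'u', 2->'m', 1->'m', 0->'i'), giving 'elbatummi'.

'elbatummi'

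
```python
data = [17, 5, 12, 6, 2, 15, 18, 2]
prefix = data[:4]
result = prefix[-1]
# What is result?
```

data has length 8. The slice data[:4] selects indices [0, 1, 2, 3] (0->17, 1->5, 2->12, 3->6), giving [17, 5, 12, 6]. So prefix = [17, 5, 12, 6]. Then prefix[-1] = 6.

6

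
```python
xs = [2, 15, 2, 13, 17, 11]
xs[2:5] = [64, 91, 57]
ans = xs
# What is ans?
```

xs starts as [2, 15, 2, 13, 17, 11] (length 6). The slice xs[2:5] covers indices [2, 3, 4] with values [2, 13, 17]. Replacing that slice with [64, 91, 57] (same length) produces [2, 15, 64, 91, 57, 11].

[2, 15, 64, 91, 57, 11]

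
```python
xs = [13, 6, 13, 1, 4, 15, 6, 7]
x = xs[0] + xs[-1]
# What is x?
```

xs has length 8. xs[0] = 13.
xs has length 8. Negative index -1 maps to positive index 8 + (-1) = 7. xs[7] = 7.
Sum: 13 + 7 = 20.

20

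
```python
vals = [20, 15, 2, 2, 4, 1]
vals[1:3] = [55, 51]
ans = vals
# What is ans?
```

vals starts as [20, 15, 2, 2, 4, 1] (length 6). The slice vals[1:3] covers indices [1, 2] with values [15, 2]. Replacing that slice with [55, 51] (same length) produces [20, 55, 51, 2, 4, 1].

[20, 55, 51, 2, 4, 1]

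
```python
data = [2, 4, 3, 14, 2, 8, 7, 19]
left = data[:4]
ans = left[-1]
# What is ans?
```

data has length 8. The slice data[:4] selects indices [0, 1, 2, 3] (0->2, 1->4, 2->3, 3->14), giving [2, 4, 3, 14]. So left = [2, 4, 3, 14]. Then left[-1] = 14.

14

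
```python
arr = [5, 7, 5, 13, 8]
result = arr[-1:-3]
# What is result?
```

arr has length 5. The slice arr[-1:-3] resolves to an empty index range, so the result is [].

[]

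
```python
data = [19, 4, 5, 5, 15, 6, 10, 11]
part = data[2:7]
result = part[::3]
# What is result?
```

data has length 8. The slice data[2:7] selects indices [2, 3, 4, 5, 6] (2->5, 3->5, 4->15, 5->6, 6->10), giving [5, 5, 15, 6, 10]. So part = [5, 5, 15, 6, 10]. part has length 5. The slice part[::3] selects indices [0, 3] (0->5, 3->6), giving [5, 6].

[5, 6]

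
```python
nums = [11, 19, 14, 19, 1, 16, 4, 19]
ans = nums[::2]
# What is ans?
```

nums has length 8. The slice nums[::2] selects indices [0, 2, 4, 6] (0->11, 2->14, 4->1, 6->4), giving [11, 14, 1, 4].

[11, 14, 1, 4]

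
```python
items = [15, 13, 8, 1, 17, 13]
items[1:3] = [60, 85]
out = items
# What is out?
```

items starts as [15, 13, 8, 1, 17, 13] (length 6). The slice items[1:3] covers indices [1, 2] with values [13, 8]. Replacing that slice with [60, 85] (same length) produces [15, 60, 85, 1, 17, 13].

[15, 60, 85, 1, 17, 13]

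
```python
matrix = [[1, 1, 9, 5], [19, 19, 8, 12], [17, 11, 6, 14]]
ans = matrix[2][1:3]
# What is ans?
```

matrix[2] = [17, 11, 6, 14]. matrix[2] has length 4. The slice matrix[2][1:3] selects indices [1, 2] (1->11, 2->6), giving [11, 6].

[11, 6]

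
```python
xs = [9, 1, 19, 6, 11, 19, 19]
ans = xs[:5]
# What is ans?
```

xs has length 7. The slice xs[:5] selects indices [0, 1, 2, 3, 4] (0->9, 1->1, 2->19, 3->6, 4->11), giving [9, 1, 19, 6, 11].

[9, 1, 19, 6, 11]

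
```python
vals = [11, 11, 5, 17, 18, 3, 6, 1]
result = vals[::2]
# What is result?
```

vals has length 8. The slice vals[::2] selects indices [0, 2, 4, 6] (0->11, 2->5, 4->18, 6->6), giving [11, 5, 18, 6].

[11, 5, 18, 6]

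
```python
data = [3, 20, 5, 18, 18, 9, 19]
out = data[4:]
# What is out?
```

data has length 7. The slice data[4:] selects indices [4, 5, 6] (4->18, 5->9, 6->19), giving [18, 9, 19].

[18, 9, 19]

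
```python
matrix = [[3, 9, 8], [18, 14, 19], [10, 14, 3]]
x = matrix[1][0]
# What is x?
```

matrix[1] = [18, 14, 19]. Taking column 0 of that row yields 18.

18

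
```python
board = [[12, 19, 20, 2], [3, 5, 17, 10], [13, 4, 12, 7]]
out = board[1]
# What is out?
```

board has 3 rows. Row 1 is [3, 5, 17, 10].

[3, 5, 17, 10]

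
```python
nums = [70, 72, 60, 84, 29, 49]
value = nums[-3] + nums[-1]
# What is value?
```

nums has length 6. Negative index -3 maps to positive index 6 + (-3) = 3. nums[3] = 84.
nums has length 6. Negative index -1 maps to positive index 6 + (-1) = 5. nums[5] = 49.
Sum: 84 + 49 = 133.

133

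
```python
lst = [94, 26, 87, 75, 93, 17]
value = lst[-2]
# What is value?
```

lst has length 6. Negative index -2 maps to positive index 6 + (-2) = 4. lst[4] = 93.

93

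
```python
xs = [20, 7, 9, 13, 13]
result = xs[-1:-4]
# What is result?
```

xs has length 5. The slice xs[-1:-4] resolves to an empty index range, so the result is [].

[]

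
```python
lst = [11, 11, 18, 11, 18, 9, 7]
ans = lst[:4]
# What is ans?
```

lst has length 7. The slice lst[:4] selects indices [0, 1, 2, 3] (0->11, 1->11, 2->18, 3->11), giving [11, 11, 18, 11].

[11, 11, 18, 11]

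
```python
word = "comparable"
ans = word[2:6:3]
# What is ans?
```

word has length 10. The slice word[2:6:3] selects indices [2, 5] (2->'m', 5->'r'), giving 'mr'.

'mr'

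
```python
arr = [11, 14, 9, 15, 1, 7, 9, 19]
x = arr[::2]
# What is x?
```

arr has length 8. The slice arr[::2] selects indices [0, 2, 4, 6] (0->11, 2->9, 4->1, 6->9), giving [11, 9, 1, 9].

[11, 9, 1, 9]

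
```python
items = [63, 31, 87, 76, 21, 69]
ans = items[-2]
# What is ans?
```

items has length 6. Negative index -2 maps to positive index 6 + (-2) = 4. items[4] = 21.

21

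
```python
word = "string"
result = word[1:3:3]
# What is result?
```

word has length 6. The slice word[1:3:3] selects indices [1] (1->'t'), giving 't'.

't'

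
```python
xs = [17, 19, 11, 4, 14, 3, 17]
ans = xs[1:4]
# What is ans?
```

xs has length 7. The slice xs[1:4] selects indices [1, 2, 3] (1->19, 2->11, 3->4), giving [19, 11, 4].

[19, 11, 4]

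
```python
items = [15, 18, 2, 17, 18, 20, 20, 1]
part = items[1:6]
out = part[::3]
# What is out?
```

items has length 8. The slice items[1:6] selects indices [1, 2, 3, 4, 5] (1->18, 2->2, 3->17, 4->18, 5->20), giving [18, 2, 17, 18, 20]. So part = [18, 2, 17, 18, 20]. part has length 5. The slice part[::3] selects indices [0, 3] (0->18, 3->18), giving [18, 18].

[18, 18]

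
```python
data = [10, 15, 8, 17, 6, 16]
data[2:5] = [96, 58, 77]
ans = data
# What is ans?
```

data starts as [10, 15, 8, 17, 6, 16] (length 6). The slice data[2:5] covers indices [2, 3, 4] with values [8, 17, 6]. Replacing that slice with [96, 58, 77] (same length) produces [10, 15, 96, 58, 77, 16].

[10, 15, 96, 58, 77, 16]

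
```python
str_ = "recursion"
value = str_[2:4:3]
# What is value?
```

str_ has length 9. The slice str_[2:4:3] selects indices [2] (2->'c'), giving 'c'.

'c'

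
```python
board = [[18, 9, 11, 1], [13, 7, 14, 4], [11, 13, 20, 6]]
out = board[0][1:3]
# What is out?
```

board[0] = [18, 9, 11, 1]. board[0] has length 4. The slice board[0][1:3] selects indices [1, 2] (1->9, 2->11), giving [9, 11].

[9, 11]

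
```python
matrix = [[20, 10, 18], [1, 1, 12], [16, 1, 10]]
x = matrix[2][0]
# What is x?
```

matrix[2] = [16, 1, 10]. Taking column 0 of that row yields 16.

16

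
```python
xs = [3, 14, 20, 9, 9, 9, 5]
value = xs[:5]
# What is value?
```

xs has length 7. The slice xs[:5] selects indices [0, 1, 2, 3, 4] (0->3, 1->14, 2->20, 3->9, 4->9), giving [3, 14, 20, 9, 9].

[3, 14, 20, 9, 9]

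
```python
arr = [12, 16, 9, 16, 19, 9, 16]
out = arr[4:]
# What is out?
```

arr has length 7. The slice arr[4:] selects indices [4, 5, 6] (4->19, 5->9, 6->16), giving [19, 9, 16].

[19, 9, 16]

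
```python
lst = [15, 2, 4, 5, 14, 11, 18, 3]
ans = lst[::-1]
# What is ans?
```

lst has length 8. The slice lst[::-1] selects indices [7, 6, 5, 4, 3, 2, 1, 0] (7->3, 6->18, 5->11, 4->14, 3->5, 2->4, 1->2, 0->15), giving [3, 18, 11, 14, 5, 4, 2, 15].

[3, 18, 11, 14, 5, 4, 2, 15]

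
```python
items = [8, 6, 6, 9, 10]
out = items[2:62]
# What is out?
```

items has length 5. The slice items[2:62] selects indices [2, 3, 4] (2->6, 3->9, 4->10), giving [6, 9, 10].

[6, 9, 10]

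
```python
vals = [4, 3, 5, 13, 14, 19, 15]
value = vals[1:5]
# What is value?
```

vals has length 7. The slice vals[1:5] selects indices [1, 2, 3, 4] (1->3, 2->5, 3->13, 4->14), giving [3, 5, 13, 14].

[3, 5, 13, 14]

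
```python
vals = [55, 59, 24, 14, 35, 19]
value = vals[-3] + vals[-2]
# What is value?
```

vals has length 6. Negative index -3 maps to positive index 6 + (-3) = 3. vals[3] = 14.
vals has length 6. Negative index -2 maps to positive index 6 + (-2) = 4. vals[4] = 35.
Sum: 14 + 35 = 49.

49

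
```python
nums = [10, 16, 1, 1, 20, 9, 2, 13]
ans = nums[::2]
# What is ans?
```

nums has length 8. The slice nums[::2] selects indices [0, 2, 4, 6] (0->10, 2->1, 4->20, 6->2), giving [10, 1, 20, 2].

[10, 1, 20, 2]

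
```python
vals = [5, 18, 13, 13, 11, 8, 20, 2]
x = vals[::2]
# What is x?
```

vals has length 8. The slice vals[::2] selects indices [0, 2, 4, 6] (0->5, 2->13, 4->11, 6->20), giving [5, 13, 11, 20].

[5, 13, 11, 20]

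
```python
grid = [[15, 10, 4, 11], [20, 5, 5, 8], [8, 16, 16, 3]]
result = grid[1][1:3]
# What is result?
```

grid[1] = [20, 5, 5, 8]. grid[1] has length 4. The slice grid[1][1:3] selects indices [1, 2] (1->5, 2->5), giving [5, 5].

[5, 5]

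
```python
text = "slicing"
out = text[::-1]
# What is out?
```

text has length 7. The slice text[::-1] selects indices [6, 5, 4, 3, 2, 1, 0] (6->'g', 5->'n', 4->'i', 3->'c', 2->'i', 1->'l', 0->'s'), giving 'gnicils'.

'gnicils'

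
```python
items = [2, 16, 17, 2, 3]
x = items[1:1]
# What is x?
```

items has length 5. The slice items[1:1] resolves to an empty index range, so the result is [].

[]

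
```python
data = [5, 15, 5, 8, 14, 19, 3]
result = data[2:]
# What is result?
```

data has length 7. The slice data[2:] selects indices [2, 3, 4, 5, 6] (2->5, 3->8, 4->14, 5->19, 6->3), giving [5, 8, 14, 19, 3].

[5, 8, 14, 19, 3]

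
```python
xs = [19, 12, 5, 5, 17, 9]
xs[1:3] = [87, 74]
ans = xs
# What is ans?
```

xs starts as [19, 12, 5, 5, 17, 9] (length 6). The slice xs[1:3] covers indices [1, 2] with values [12, 5]. Replacing that slice with [87, 74] (same length) produces [19, 87, 74, 5, 17, 9].

[19, 87, 74, 5, 17, 9]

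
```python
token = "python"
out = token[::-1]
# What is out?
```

token has length 6. The slice token[::-1] selects indices [5, 4, 3, 2, 1, 0] (5->'n', 4->'o', 3->'h', 2->'t', 1->'y', 0->'p'), giving 'nohtyp'.

'nohtyp'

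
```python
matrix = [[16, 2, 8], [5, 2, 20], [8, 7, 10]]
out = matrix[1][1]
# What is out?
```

matrix[1] = [5, 2, 20]. Taking column 1 of that row yields 2.

2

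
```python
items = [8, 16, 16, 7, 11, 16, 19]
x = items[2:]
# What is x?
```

items has length 7. The slice items[2:] selects indices [2, 3, 4, 5, 6] (2->16, 3->7, 4->11, 5->16, 6->19), giving [16, 7, 11, 16, 19].

[16, 7, 11, 16, 19]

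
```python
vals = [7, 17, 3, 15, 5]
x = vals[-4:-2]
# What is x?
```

vals has length 5. The slice vals[-4:-2] selects indices [1, 2] (1->17, 2->3), giving [17, 3].

[17, 3]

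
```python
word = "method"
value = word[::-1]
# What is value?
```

word has length 6. The slice word[::-1] selects indices [5, 4, 3, 2, 1, 0] (5->'d', 4->'o', 3->'h', 2->'t', 1->'e', 0->'m'), giving 'dohtem'.

'dohtem'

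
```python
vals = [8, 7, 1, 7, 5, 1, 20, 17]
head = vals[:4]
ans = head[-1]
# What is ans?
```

vals has length 8. The slice vals[:4] selects indices [0, 1, 2, 3] (0->8, 1->7, 2->1, 3->7), giving [8, 7, 1, 7]. So head = [8, 7, 1, 7]. Then head[-1] = 7.

7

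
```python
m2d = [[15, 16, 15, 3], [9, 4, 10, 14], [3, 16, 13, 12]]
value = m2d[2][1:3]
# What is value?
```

m2d[2] = [3, 16, 13, 12]. m2d[2] has length 4. The slice m2d[2][1:3] selects indices [1, 2] (1->16, 2->13), giving [16, 13].

[16, 13]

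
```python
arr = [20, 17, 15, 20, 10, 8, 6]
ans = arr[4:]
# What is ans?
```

arr has length 7. The slice arr[4:] selects indices [4, 5, 6] (4->10, 5->8, 6->6), giving [10, 8, 6].

[10, 8, 6]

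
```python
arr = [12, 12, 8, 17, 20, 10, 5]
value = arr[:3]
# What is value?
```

arr has length 7. The slice arr[:3] selects indices [0, 1, 2] (0->12, 1->12, 2->8), giving [12, 12, 8].

[12, 12, 8]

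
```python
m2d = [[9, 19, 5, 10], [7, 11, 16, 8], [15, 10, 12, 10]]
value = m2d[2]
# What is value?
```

m2d has 3 rows. Row 2 is [15, 10, 12, 10].

[15, 10, 12, 10]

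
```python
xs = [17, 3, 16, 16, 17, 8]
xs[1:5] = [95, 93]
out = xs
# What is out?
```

xs starts as [17, 3, 16, 16, 17, 8] (length 6). The slice xs[1:5] covers indices [1, 2, 3, 4] with values [3, 16, 16, 17]. Replacing that slice with [95, 93] (different length) produces [17, 95, 93, 8].

[17, 95, 93, 8]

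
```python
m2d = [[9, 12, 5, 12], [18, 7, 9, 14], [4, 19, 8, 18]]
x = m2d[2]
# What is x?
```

m2d has 3 rows. Row 2 is [4, 19, 8, 18].

[4, 19, 8, 18]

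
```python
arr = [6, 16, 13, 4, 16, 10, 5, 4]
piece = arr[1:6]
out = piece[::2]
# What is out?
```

arr has length 8. The slice arr[1:6] selects indices [1, 2, 3, 4, 5] (1->16, 2->13, 3->4, 4->16, 5->10), giving [16, 13, 4, 16, 10]. So piece = [16, 13, 4, 16, 10]. piece has length 5. The slice piece[::2] selects indices [0, 2, 4] (0->16, 2->4, 4->10), giving [16, 4, 10].

[16, 4, 10]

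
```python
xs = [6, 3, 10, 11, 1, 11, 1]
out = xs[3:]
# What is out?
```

xs has length 7. The slice xs[3:] selects indices [3, 4, 5, 6] (3->11, 4->1, 5->11, 6->1), giving [11, 1, 11, 1].

[11, 1, 11, 1]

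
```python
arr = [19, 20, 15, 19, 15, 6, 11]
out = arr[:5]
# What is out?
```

arr has length 7. The slice arr[:5] selects indices [0, 1, 2, 3, 4] (0->19, 1->20, 2->15, 3->19, 4->15), giving [19, 20, 15, 19, 15].

[19, 20, 15, 19, 15]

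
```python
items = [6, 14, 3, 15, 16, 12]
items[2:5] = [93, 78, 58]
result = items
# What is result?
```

items starts as [6, 14, 3, 15, 16, 12] (length 6). The slice items[2:5] covers indices [2, 3, 4] with values [3, 15, 16]. Replacing that slice with [93, 78, 58] (same length) produces [6, 14, 93, 78, 58, 12].

[6, 14, 93, 78, 58, 12]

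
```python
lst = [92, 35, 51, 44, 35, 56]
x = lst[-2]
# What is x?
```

lst has length 6. Negative index -2 maps to positive index 6 + (-2) = 4. lst[4] = 35.

35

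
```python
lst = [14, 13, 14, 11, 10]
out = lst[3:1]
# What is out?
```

lst has length 5. The slice lst[3:1] resolves to an empty index range, so the result is [].

[]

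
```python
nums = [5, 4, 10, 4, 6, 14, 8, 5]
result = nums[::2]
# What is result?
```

nums has length 8. The slice nums[::2] selects indices [0, 2, 4, 6] (0->5, 2->10, 4->6, 6->8), giving [5, 10, 6, 8].

[5, 10, 6, 8]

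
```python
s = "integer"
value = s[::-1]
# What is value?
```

s has length 7. The slice s[::-1] selects indices [6, 5, 4, 3, 2, 1, 0] (6->'r', 5->'e', 4->'g', 3->'e', 2->'t', 1->'n', 0->'i'), giving 'regetni'.

'regetni'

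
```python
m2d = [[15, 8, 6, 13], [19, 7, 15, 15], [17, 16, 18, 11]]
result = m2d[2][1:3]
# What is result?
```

m2d[2] = [17, 16, 18, 11]. m2d[2] has length 4. The slice m2d[2][1:3] selects indices [1, 2] (1->16, 2->18), giving [16, 18].

[16, 18]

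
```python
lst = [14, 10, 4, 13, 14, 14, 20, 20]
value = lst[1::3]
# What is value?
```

lst has length 8. The slice lst[1::3] selects indices [1, 4, 7] (1->10, 4->14, 7->20), giving [10, 14, 20].

[10, 14, 20]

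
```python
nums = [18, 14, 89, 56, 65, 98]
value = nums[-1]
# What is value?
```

nums has length 6. Negative index -1 maps to positive index 6 + (-1) = 5. nums[5] = 98.

98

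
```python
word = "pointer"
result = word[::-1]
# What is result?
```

word has length 7. The slice word[::-1] selects indices [6, 5, 4, 3, 2, 1, 0] (6->'r', 5->'e', 4->'t', 3->'n', 2->'i', 1->'o', 0->'p'), giving 'retniop'.

'retniop'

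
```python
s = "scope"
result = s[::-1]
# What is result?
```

s has length 5. The slice s[::-1] selects indices [4, 3, 2, 1, 0] (4->'e', 3->'p', 2->'o', 1->'c', 0->'s'), giving 'epocs'.

'epocs'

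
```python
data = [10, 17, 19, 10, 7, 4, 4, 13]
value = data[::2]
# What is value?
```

data has length 8. The slice data[::2] selects indices [0, 2, 4, 6] (0->10, 2->19, 4->7, 6->4), giving [10, 19, 7, 4].

[10, 19, 7, 4]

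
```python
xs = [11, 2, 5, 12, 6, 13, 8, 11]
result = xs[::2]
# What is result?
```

xs has length 8. The slice xs[::2] selects indices [0, 2, 4, 6] (0->11, 2->5, 4->6, 6->8), giving [11, 5, 6, 8].

[11, 5, 6, 8]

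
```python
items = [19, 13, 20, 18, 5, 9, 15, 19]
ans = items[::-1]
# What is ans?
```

items has length 8. The slice items[::-1] selects indices [7, 6, 5, 4, 3, 2, 1, 0] (7->19, 6->15, 5->9, 4->5, 3->18, 2->20, 1->13, 0->19), giving [19, 15, 9, 5, 18, 20, 13, 19].

[19, 15, 9, 5, 18, 20, 13, 19]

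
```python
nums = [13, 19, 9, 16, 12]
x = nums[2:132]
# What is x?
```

nums has length 5. The slice nums[2:132] selects indices [2, 3, 4] (2->9, 3->16, 4->12), giving [9, 16, 12].

[9, 16, 12]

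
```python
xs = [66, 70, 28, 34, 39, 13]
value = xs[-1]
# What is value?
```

xs has length 6. Negative index -1 maps to positive index 6 + (-1) = 5. xs[5] = 13.

13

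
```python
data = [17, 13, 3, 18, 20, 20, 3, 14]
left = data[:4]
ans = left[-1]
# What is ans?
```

data has length 8. The slice data[:4] selects indices [0, 1, 2, 3] (0->17, 1->13, 2->3, 3->18), giving [17, 13, 3, 18]. So left = [17, 13, 3, 18]. Then left[-1] = 18.

18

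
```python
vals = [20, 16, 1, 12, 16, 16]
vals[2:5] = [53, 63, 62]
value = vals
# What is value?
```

vals starts as [20, 16, 1, 12, 16, 16] (length 6). The slice vals[2:5] covers indices [2, 3, 4] with values [1, 12, 16]. Replacing that slice with [53, 63, 62] (same length) produces [20, 16, 53, 63, 62, 16].

[20, 16, 53, 63, 62, 16]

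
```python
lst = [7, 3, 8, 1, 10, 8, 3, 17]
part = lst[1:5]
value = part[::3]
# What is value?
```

lst has length 8. The slice lst[1:5] selects indices [1, 2, 3, 4] (1->3, 2->8, 3->1, 4->10), giving [3, 8, 1, 10]. So part = [3, 8, 1, 10]. part has length 4. The slice part[::3] selects indices [0, 3] (0->3, 3->10), giving [3, 10].

[3, 10]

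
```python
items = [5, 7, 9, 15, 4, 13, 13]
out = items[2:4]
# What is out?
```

items has length 7. The slice items[2:4] selects indices [2, 3] (2->9, 3->15), giving [9, 15].

[9, 15]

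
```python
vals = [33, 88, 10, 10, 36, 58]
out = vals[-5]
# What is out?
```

vals has length 6. Negative index -5 maps to positive index 6 + (-5) = 1. vals[1] = 88.

88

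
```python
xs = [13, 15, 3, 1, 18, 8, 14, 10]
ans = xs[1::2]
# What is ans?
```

xs has length 8. The slice xs[1::2] selects indices [1, 3, 5, 7] (1->15, 3->1, 5->8, 7->10), giving [15, 1, 8, 10].

[15, 1, 8, 10]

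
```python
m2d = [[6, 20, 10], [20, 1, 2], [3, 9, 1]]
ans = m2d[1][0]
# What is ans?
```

m2d[1] = [20, 1, 2]. Taking column 0 of that row yields 20.

20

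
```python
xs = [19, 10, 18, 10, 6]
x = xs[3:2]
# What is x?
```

xs has length 5. The slice xs[3:2] resolves to an empty index range, so the result is [].

[]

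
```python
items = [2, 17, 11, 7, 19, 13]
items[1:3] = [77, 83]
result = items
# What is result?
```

items starts as [2, 17, 11, 7, 19, 13] (length 6). The slice items[1:3] covers indices [1, 2] with values [17, 11]. Replacing that slice with [77, 83] (same length) produces [2, 77, 83, 7, 19, 13].

[2, 77, 83, 7, 19, 13]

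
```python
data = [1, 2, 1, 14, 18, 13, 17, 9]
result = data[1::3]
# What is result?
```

data has length 8. The slice data[1::3] selects indices [1, 4, 7] (1->2, 4->18, 7->9), giving [2, 18, 9].

[2, 18, 9]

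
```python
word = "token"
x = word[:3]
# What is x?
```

word has length 5. The slice word[:3] selects indices [0, 1, 2] (0->'t', 1->'o', 2->'k'), giving 'tok'.

'tok'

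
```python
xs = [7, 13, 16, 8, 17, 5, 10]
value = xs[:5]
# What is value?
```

xs has length 7. The slice xs[:5] selects indices [0, 1, 2, 3, 4] (0->7, 1->13, 2->16, 3->8, 4->17), giving [7, 13, 16, 8, 17].

[7, 13, 16, 8, 17]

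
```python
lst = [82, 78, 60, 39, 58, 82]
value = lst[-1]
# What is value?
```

lst has length 6. Negative index -1 maps to positive index 6 + (-1) = 5. lst[5] = 82.

82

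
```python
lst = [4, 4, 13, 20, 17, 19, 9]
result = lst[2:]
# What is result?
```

lst has length 7. The slice lst[2:] selects indices [2, 3, 4, 5, 6] (2->13, 3->20, 4->17, 5->19, 6->9), giving [13, 20, 17, 19, 9].

[13, 20, 17, 19, 9]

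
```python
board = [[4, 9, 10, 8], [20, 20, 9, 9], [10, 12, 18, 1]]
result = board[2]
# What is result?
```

board has 3 rows. Row 2 is [10, 12, 18, 1].

[10, 12, 18, 1]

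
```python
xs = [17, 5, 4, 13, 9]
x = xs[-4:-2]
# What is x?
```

xs has length 5. The slice xs[-4:-2] selects indices [1, 2] (1->5, 2->4), giving [5, 4].

[5, 4]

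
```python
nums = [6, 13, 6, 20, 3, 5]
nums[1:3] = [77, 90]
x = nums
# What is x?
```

nums starts as [6, 13, 6, 20, 3, 5] (length 6). The slice nums[1:3] covers indices [1, 2] with values [13, 6]. Replacing that slice with [77, 90] (same length) produces [6, 77, 90, 20, 3, 5].

[6, 77, 90, 20, 3, 5]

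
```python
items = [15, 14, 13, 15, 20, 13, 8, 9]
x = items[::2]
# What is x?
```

items has length 8. The slice items[::2] selects indices [0, 2, 4, 6] (0->15, 2->13, 4->20, 6->8), giving [15, 13, 20, 8].

[15, 13, 20, 8]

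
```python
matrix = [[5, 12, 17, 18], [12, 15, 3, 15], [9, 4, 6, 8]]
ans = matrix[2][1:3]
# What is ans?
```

matrix[2] = [9, 4, 6, 8]. matrix[2] has length 4. The slice matrix[2][1:3] selects indices [1, 2] (1->4, 2->6), giving [4, 6].

[4, 6]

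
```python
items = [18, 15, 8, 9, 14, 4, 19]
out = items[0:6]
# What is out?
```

items has length 7. The slice items[0:6] selects indices [0, 1, 2, 3, 4, 5] (0->18, 1->15, 2->8, 3->9, 4->14, 5->4), giving [18, 15, 8, 9, 14, 4].

[18, 15, 8, 9, 14, 4]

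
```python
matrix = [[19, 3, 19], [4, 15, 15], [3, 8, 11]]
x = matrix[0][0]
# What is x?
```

matrix[0] = [19, 3, 19]. Taking column 0 of that row yields 19.

19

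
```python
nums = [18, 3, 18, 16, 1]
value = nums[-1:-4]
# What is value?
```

nums has length 5. The slice nums[-1:-4] resolves to an empty index range, so the result is [].

[]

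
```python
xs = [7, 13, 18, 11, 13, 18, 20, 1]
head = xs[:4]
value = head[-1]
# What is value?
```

xs has length 8. The slice xs[:4] selects indices [0, 1, 2, 3] (0->7, 1->13, 2->18, 3->11), giving [7, 13, 18, 11]. So head = [7, 13, 18, 11]. Then head[-1] = 11.

11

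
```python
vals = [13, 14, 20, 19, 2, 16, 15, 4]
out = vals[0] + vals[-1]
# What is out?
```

vals has length 8. vals[0] = 13.
vals has length 8. Negative index -1 maps to positive index 8 + (-1) = 7. vals[7] = 4.
Sum: 13 + 4 = 17.

17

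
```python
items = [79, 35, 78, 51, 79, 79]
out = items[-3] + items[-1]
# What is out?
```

items has length 6. Negative index -3 maps to positive index 6 + (-3) = 3. items[3] = 51.
items has length 6. Negative index -1 maps to positive index 6 + (-1) = 5. items[5] = 79.
Sum: 51 + 79 = 130.

130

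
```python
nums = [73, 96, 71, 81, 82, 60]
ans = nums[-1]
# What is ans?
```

nums has length 6. Negative index -1 maps to positive index 6 + (-1) = 5. nums[5] = 60.

60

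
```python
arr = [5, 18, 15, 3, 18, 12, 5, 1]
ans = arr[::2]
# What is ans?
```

arr has length 8. The slice arr[::2] selects indices [0, 2, 4, 6] (0->5, 2->15, 4->18, 6->5), giving [5, 15, 18, 5].

[5, 15, 18, 5]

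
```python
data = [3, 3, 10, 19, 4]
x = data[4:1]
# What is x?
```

data has length 5. The slice data[4:1] resolves to an empty index range, so the result is [].

[]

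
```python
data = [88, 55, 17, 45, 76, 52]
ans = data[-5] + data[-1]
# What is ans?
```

data has length 6. Negative index -5 maps to positive index 6 + (-5) = 1. data[1] = 55.
data has length 6. Negative index -1 maps to positive index 6 + (-1) = 5. data[5] = 52.
Sum: 55 + 52 = 107.

107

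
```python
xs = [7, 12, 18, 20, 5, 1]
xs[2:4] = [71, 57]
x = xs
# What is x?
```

xs starts as [7, 12, 18, 20, 5, 1] (length 6). The slice xs[2:4] covers indices [2, 3] with values [18, 20]. Replacing that slice with [71, 57] (same length) produces [7, 12, 71, 57, 5, 1].

[7, 12, 71, 57, 5, 1]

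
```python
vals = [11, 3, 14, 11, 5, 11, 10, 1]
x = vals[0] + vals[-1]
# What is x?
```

vals has length 8. vals[0] = 11.
vals has length 8. Negative index -1 maps to positive index 8 + (-1) = 7. vals[7] = 1.
Sum: 11 + 1 = 12.

12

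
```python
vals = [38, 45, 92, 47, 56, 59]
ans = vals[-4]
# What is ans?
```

vals has length 6. Negative index -4 maps to positive index 6 + (-4) = 2. vals[2] = 92.

92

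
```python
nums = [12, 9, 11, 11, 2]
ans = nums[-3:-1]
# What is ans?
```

nums has length 5. The slice nums[-3:-1] selects indices [2, 3] (2->11, 3->11), giving [11, 11].

[11, 11]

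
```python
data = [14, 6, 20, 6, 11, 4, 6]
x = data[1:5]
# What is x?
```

data has length 7. The slice data[1:5] selects indices [1, 2, 3, 4] (1->6, 2->20, 3->6, 4->11), giving [6, 20, 6, 11].

[6, 20, 6, 11]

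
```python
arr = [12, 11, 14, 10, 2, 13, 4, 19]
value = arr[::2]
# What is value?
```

arr has length 8. The slice arr[::2] selects indices [0, 2, 4, 6] (0->12, 2->14, 4->2, 6->4), giving [12, 14, 2, 4].

[12, 14, 2, 4]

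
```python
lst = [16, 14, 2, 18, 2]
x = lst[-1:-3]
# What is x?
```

lst has length 5. The slice lst[-1:-3] resolves to an empty index range, so the result is [].

[]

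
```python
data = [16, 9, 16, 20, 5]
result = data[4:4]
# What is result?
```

data has length 5. The slice data[4:4] resolves to an empty index range, so the result is [].

[]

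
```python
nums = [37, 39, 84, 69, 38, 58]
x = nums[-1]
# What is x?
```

nums has length 6. Negative index -1 maps to positive index 6 + (-1) = 5. nums[5] = 58.

58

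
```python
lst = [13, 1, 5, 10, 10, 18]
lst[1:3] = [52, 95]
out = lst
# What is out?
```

lst starts as [13, 1, 5, 10, 10, 18] (length 6). The slice lst[1:3] covers indices [1, 2] with values [1, 5]. Replacing that slice with [52, 95] (same length) produces [13, 52, 95, 10, 10, 18].

[13, 52, 95, 10, 10, 18]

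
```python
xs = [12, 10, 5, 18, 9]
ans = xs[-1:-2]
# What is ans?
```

xs has length 5. The slice xs[-1:-2] resolves to an empty index range, so the result is [].

[]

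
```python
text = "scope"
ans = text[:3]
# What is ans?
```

text has length 5. The slice text[:3] selects indices [0, 1, 2] (0->'s', 1->'c', 2->'o'), giving 'sco'.

'sco'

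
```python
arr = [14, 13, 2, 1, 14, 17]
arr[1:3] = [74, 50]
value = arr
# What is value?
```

arr starts as [14, 13, 2, 1, 14, 17] (length 6). The slice arr[1:3] covers indices [1, 2] with values [13, 2]. Replacing that slice with [74, 50] (same length) produces [14, 74, 50, 1, 14, 17].

[14, 74, 50, 1, 14, 17]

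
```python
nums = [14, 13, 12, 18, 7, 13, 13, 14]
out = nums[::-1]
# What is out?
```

nums has length 8. The slice nums[::-1] selects indices [7, 6, 5, 4, 3, 2, 1, 0] (7->14, 6->13, 5->13, 4->7, 3->18, 2->12, 1->13, 0->14), giving [14, 13, 13, 7, 18, 12, 13, 14].

[14, 13, 13, 7, 18, 12, 13, 14]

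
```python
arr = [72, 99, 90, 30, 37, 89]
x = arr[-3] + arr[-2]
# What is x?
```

arr has length 6. Negative index -3 maps to positive index 6 + (-3) = 3. arr[3] = 30.
arr has length 6. Negative index -2 maps to positive index 6 + (-2) = 4. arr[4] = 37.
Sum: 30 + 37 = 67.

67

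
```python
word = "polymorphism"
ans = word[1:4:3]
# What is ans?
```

word has length 12. The slice word[1:4:3] selects indices [1] (1->'o'), giving 'o'.

'o'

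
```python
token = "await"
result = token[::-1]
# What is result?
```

token has length 5. The slice token[::-1] selects indices [4, 3, 2, 1, 0] (4->'t', 3->'i', 2->'a', 1->'w', 0->'a'), giving 'tiawa'.

'tiawa'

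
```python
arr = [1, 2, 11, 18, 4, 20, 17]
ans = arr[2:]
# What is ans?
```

arr has length 7. The slice arr[2:] selects indices [2, 3, 4, 5, 6] (2->11, 3->18, 4->4, 5->20, 6->17), giving [11, 18, 4, 20, 17].

[11, 18, 4, 20, 17]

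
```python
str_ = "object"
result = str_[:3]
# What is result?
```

str_ has length 6. The slice str_[:3] selects indices [0, 1, 2] (0->'o', 1->'b', 2->'j'), giving 'obj'.

'obj'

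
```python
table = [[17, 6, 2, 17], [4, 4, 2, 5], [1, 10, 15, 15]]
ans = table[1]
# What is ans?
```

table has 3 rows. Row 1 is [4, 4, 2, 5].

[4, 4, 2, 5]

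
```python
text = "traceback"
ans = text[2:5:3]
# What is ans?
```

text has length 9. The slice text[2:5:3] selects indices [2] (2->'a'), giving 'a'.

'a'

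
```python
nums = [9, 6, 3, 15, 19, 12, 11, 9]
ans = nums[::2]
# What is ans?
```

nums has length 8. The slice nums[::2] selects indices [0, 2, 4, 6] (0->9, 2->3, 4->19, 6->11), giving [9, 3, 19, 11].

[9, 3, 19, 11]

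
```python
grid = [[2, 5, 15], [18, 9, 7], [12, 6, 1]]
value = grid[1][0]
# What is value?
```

grid[1] = [18, 9, 7]. Taking column 0 of that row yields 18.

18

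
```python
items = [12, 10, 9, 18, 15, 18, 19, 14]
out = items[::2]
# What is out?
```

items has length 8. The slice items[::2] selects indices [0, 2, 4, 6] (0->12, 2->9, 4->15, 6->19), giving [12, 9, 15, 19].

[12, 9, 15, 19]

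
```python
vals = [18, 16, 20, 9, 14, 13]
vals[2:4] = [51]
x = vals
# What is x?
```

vals starts as [18, 16, 20, 9, 14, 13] (length 6). The slice vals[2:4] covers indices [2, 3] with values [20, 9]. Replacing that slice with [51] (different length) produces [18, 16, 51, 14, 13].

[18, 16, 51, 14, 13]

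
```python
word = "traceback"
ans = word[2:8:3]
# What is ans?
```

word has length 9. The slice word[2:8:3] selects indices [2, 5] (2->'a', 5->'b'), giving 'ab'.

'ab'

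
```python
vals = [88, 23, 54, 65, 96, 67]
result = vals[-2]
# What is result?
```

vals has length 6. Negative index -2 maps to positive index 6 + (-2) = 4. vals[4] = 96.

96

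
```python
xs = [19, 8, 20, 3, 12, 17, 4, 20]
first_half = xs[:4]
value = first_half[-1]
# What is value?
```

xs has length 8. The slice xs[:4] selects indices [0, 1, 2, 3] (0->19, 1->8, 2->20, 3->3), giving [19, 8, 20, 3]. So first_half = [19, 8, 20, 3]. Then first_half[-1] = 3.

3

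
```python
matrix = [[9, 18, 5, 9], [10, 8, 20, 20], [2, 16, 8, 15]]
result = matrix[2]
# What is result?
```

matrix has 3 rows. Row 2 is [2, 16, 8, 15].

[2, 16, 8, 15]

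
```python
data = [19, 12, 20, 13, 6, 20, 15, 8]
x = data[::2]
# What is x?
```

data has length 8. The slice data[::2] selects indices [0, 2, 4, 6] (0->19, 2->20, 4->6, 6->15), giving [19, 20, 6, 15].

[19, 20, 6, 15]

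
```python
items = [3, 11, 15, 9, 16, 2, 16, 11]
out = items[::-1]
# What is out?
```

items has length 8. The slice items[::-1] selects indices [7, 6, 5, 4, 3, 2, 1, 0] (7->11, 6->16, 5->2, 4->16, 3->9, 2->15, 1->11, 0->3), giving [11, 16, 2, 16, 9, 15, 11, 3].

[11, 16, 2, 16, 9, 15, 11, 3]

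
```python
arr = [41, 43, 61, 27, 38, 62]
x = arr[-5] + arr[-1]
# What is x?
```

arr has length 6. Negative index -5 maps to positive index 6 + (-5) = 1. arr[1] = 43.
arr has length 6. Negative index -1 maps to positive index 6 + (-1) = 5. arr[5] = 62.
Sum: 43 + 62 = 105.

105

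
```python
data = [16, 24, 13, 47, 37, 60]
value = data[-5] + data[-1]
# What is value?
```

data has length 6. Negative index -5 maps to positive index 6 + (-5) = 1. data[1] = 24.
data has length 6. Negative index -1 maps to positive index 6 + (-1) = 5. data[5] = 60.
Sum: 24 + 60 = 84.

84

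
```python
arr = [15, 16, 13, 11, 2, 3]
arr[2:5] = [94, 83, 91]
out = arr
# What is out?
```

arr starts as [15, 16, 13, 11, 2, 3] (length 6). The slice arr[2:5] covers indices [2, 3, 4] with values [13, 11, 2]. Replacing that slice with [94, 83, 91] (same length) produces [15, 16, 94, 83, 91, 3].

[15, 16, 94, 83, 91, 3]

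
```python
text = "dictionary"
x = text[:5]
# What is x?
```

text has length 10. The slice text[:5] selects indices [0, 1, 2, 3, 4] (0->'d', 1->'i', 2->'c', 3->'t', 4->'i'), giving 'dicti'.

'dicti'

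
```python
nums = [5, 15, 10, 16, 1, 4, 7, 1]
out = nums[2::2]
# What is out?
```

nums has length 8. The slice nums[2::2] selects indices [2, 4, 6] (2->10, 4->1, 6->7), giving [10, 1, 7].

[10, 1, 7]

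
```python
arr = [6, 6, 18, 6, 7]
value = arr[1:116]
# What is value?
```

arr has length 5. The slice arr[1:116] selects indices [1, 2, 3, 4] (1->6, 2->18, 3->6, 4->7), giving [6, 18, 6, 7].

[6, 18, 6, 7]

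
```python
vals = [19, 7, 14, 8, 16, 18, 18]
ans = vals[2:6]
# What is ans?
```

vals has length 7. The slice vals[2:6] selects indices [2, 3, 4, 5] (2->14, 3->8, 4->16, 5->18), giving [14, 8, 16, 18].

[14, 8, 16, 18]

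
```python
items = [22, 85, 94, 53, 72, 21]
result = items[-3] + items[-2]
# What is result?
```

items has length 6. Negative index -3 maps to positive index 6 + (-3) = 3. items[3] = 53.
items has length 6. Negative index -2 maps to positive index 6 + (-2) = 4. items[4] = 72.
Sum: 53 + 72 = 125.

125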